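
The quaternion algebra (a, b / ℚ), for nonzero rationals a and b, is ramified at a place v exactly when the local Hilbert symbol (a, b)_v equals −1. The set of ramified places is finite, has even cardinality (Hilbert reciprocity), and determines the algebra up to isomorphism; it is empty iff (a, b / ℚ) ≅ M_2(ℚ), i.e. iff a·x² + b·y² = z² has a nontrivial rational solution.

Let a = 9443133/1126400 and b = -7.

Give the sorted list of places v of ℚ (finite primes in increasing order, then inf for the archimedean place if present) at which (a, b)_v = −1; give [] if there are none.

Mod squares: a ≡ 4807, b ≡ -7. Check v ∈ {∞, 2, 3, 5, 7, 11, 19, 23}.
v=7: a=7^4·(≡3), b=7^1·(≡6) mod 7; (3|7)=-1, (6|7)=-1; (−1)^{4·1·3}·(-1)^1·(-1)^4 = -1.
v=2: v_2(a)=-12, v_2(b)=0; units ≡ 7, 1 (mod 8); ε·ε+αω+βω = 1·0+-12·0+0·0 ≡ 0  ⇒  (a,b)_2 = +1.
v=11: a=11^-1·(≡7), b=11^0·(≡4) mod 11; (7|11)=-1, (4|11)=+1; (−1)^{-1·0·5}·(-1)^0·(+1)^-1 = +1.
v=23: a=23^1·(≡1), b=23^0·(≡16) mod 23; (1|23)=+1, (16|23)=+1; (−1)^{1·0·11}·(+1)^0·(+1)^1 = +1.
v=19: a=19^1·(≡6), b=19^0·(≡12) mod 19; (6|19)=+1, (12|19)=-1; (−1)^{1·0·9}·(+1)^0·(-1)^1 = -1.
v=5: a=5^-2·(≡3), b=5^0·(≡3) mod 5; (3|5)=-1, (3|5)=-1; (−1)^{-2·0·2}·(-1)^0·(-1)^-2 = +1.
v=∞: 4807 > 0 and -7 < 0  ⇒  (a,b)_∞ = +1.
v=3: a=3^2·(≡1), b=3^0·(≡2) mod 3; (1|3)=+1, (2|3)=-1; (−1)^{2·0·1}·(+1)^0·(-1)^2 = +1.
Ram(4807, -7) = {7, 19}; no ℚ_7-point on the conic.

[7, 19]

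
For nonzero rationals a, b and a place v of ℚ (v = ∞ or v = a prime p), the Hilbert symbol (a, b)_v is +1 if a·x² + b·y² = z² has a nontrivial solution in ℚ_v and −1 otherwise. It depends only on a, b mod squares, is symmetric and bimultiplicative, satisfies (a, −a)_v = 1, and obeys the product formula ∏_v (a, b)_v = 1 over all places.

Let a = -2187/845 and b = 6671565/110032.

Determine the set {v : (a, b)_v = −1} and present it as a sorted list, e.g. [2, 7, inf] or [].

(a, b) ≡ (-15, 3705) mod (ℚ^×)²; places V = {2, 3, 5, 13, 17, 19, 23, ∞}.
(a,b)_2: α=0, β=-4; u≡1, v≡1 (mod 8); ε(u)ε(v)=0·0, αω(v)=0·0, βω(u)=-4·0; sum ≡ 0  ⇒  +1.
(a,b)_17: α=0, u≡9; β=2, v≡2 (mod 17); (9|17)=+1, (2|17)=+1; sign (−1)^0·+1^2·+1^0 = +1.
(a,b)_∞: sgn(-15)=−, sgn(3705)=+, so +1.
(a,b)_5: α=-1, u≡2; β=1, v≡4 (mod 5); (2|5)=-1, (4|5)=+1; sign (−1)^0·-1^1·+1^-1 = -1.
(a,b)_3: α=7, u≡1; β=5, v≡2 (mod 3); (1|3)=+1, (2|3)=-1; sign (−1)^1·+1^5·-1^7 = +1.
(a,b)_19: α=0, u≡4; β=1, v≡5 (mod 19); (4|19)=+1, (5|19)=+1; sign (−1)^0·+1^1·+1^0 = +1.
(a,b)_23: α=0, u≡8; β=-2, v≡1 (mod 23); (8|23)=+1, (1|23)=+1; sign (−1)^0·+1^-2·+1^0 = +1.
(a,b)_13: α=-2, u≡2; β=-1, v≡4 (mod 13); (2|13)=-1, (4|13)=+1; sign (−1)^0·-1^-1·+1^-2 = -1.
(-15, 3705 / ℚ) ramifies at {5, 13}: a division algebra.

[5, 13]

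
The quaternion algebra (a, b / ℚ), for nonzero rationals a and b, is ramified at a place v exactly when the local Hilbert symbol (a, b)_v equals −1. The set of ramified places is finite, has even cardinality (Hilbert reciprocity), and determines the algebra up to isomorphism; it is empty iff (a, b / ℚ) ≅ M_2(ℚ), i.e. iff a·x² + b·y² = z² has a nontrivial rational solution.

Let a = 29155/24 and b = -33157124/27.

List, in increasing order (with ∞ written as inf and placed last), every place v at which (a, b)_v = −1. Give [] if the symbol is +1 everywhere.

Mod squares: a ≡ 3570, b ≡ -3003. Check v ∈ {∞, 2, 3, 5, 7, 11, 13, 17}.
v=17: a=17^1·(≡7), b=17^0·(≡5) mod 17; (7|17)=-1, (5|17)=-1; (−1)^{1·0·8}·(-1)^0·(-1)^1 = -1.
v=13: a=13^0·(≡2), b=13^3·(≡1) mod 13; (2|13)=-1, (1|13)=+1; (−1)^{0·3·6}·(-1)^3·(+1)^0 = -1.
v=2: v_2(a)=-3, v_2(b)=2; units ≡ 1, 5 (mod 8); ε·ε+αω+βω = 0·0+-3·1+2·0 ≡ 1  ⇒  (a,b)_2 = -1.
v=7: a=7^3·(≡5), b=7^3·(≡5) mod 7; (5|7)=-1, (5|7)=-1; (−1)^{3·3·3}·(-1)^3·(-1)^3 = -1.
v=5: a=5^1·(≡4), b=5^0·(≡3) mod 5; (4|5)=+1, (3|5)=-1; (−1)^{1·0·2}·(+1)^0·(-1)^1 = -1.
v=3: a=3^-1·(≡2), b=3^-3·(≡1) mod 3; (2|3)=-1, (1|3)=+1; (−1)^{-1·-3·1}·(-1)^-3·(+1)^-1 = +1.
v=∞: 3570 > 0 and -3003 < 0  ⇒  (a,b)_∞ = +1.
v=11: a=11^0·(≡8), b=11^1·(≡7) mod 11; (8|11)=-1, (7|11)=-1; (−1)^{0·1·5}·(-1)^1·(-1)^0 = -1.
|Ram(3570, -3003)| = 6, even; anisotropic at {2, 5, 7, 11, 13, 17}.

[2, 5, 7, 11, 13, 17]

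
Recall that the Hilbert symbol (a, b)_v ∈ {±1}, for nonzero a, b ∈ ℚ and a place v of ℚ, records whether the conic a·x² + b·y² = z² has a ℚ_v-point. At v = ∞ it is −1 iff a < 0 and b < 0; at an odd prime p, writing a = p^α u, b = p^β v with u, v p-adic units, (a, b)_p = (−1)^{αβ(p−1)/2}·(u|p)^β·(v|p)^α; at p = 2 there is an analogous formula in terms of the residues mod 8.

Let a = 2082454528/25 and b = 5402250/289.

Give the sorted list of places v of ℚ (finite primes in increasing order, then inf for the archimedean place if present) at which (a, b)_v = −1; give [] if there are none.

[5, 7]

(a, b) ≡ (7, 10) mod (ℚ^×)²; places V = {2, 3, 5, 7, 11, 17, ∞}.
(a,b)_2: α=10, β=1; u≡7, v≡5 (mod 8); ε(u)ε(v)=1·0, αω(v)=10·1, βω(u)=1·0; sum ≡ 0  ⇒  +1.
(a,b)_3: α=0, u≡1; β=2, v≡1 (mod 3); (1|3)=+1, (1|3)=+1; sign (−1)^0·+1^2·+1^0 = +1.
(a,b)_11: α=2, u≡7; β=0, v≡6 (mod 11); (7|11)=-1, (6|11)=-1; sign (−1)^0·-1^0·-1^2 = +1.
(a,b)_17: α=0, u≡11; β=-2, v≡7 (mod 17); (11|17)=-1, (7|17)=-1; sign (−1)^0·-1^-2·-1^0 = +1.
(a,b)_5: α=-2, u≡3; β=3, v≡2 (mod 5); (3|5)=-1, (2|5)=-1; sign (−1)^0·-1^3·-1^-2 = -1.
(a,b)_∞: sgn(7)=+, sgn(10)=+, so +1.
(a,b)_7: α=5, u≡1; β=4, v≡5 (mod 7); (1|7)=+1, (5|7)=-1; sign (−1)^0·+1^4·-1^5 = -1.
(7, 10 / ℚ) ramifies at {5, 7}: a division algebra.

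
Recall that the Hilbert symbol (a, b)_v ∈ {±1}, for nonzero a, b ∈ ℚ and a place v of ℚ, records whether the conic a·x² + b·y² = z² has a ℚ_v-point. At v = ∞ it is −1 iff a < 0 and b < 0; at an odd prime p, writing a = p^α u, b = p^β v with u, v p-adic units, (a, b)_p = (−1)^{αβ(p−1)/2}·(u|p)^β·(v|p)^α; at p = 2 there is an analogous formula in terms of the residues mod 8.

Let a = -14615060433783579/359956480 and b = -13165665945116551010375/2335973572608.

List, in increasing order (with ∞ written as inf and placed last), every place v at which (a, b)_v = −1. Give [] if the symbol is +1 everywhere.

(a, b) ≡ (-6630, -72930) mod (ℚ^×)²; places V = {2, 3, 5, 7, 11, 13, 17, 19, 29, ∞}.
(a,b)_11: α=2, u≡1; β=3, v≡9 (mod 11); (1|11)=+1, (9|11)=+1; sign (−1)^0·+1^3·+1^2 = +1.
(a,b)_13: α=-3, u≡10; β=-5, v≡8 (mod 13); (10|13)=+1, (8|13)=-1; sign (−1)^0·+1^-5·-1^-3 = -1.
(a,b)_29: α=2, u≡19; β=2, v≡13 (mod 29); (19|29)=-1, (13|29)=+1; sign (−1)^0·-1^2·+1^2 = +1.
(a,b)_19: α=4, u≡16; β=6, v≡7 (mod 19); (16|19)=+1, (7|19)=+1; sign (−1)^0·+1^6·+1^4 = +1.
(a,b)_2: α=-15, β=-21; u≡5, v≡7 (mod 8); ε(u)ε(v)=0·1, αω(v)=-15·0, βω(u)=-21·1; sum ≡ 1  ⇒  -1.
(a,b)_7: α=4, u≡6; β=6, v≡6 (mod 7); (6|7)=-1, (6|7)=-1; sign (−1)^0·-1^6·-1^4 = +1.
(a,b)_3: α=3, u≡1; β=-1, v≡2 (mod 3); (1|3)=+1, (2|3)=-1; sign (−1)^1·+1^-1·-1^3 = +1.
(a,b)_∞: sgn(-6630)=−, sgn(-72930)=−, so -1.
(a,b)_17: α=1, u≡13; β=1, v≡3 (mod 17); (13|17)=+1, (3|17)=-1; sign (−1)^0·+1^1·-1^1 = -1.
(a,b)_5: α=-1, u≡1; β=3, v≡4 (mod 5); (1|5)=+1, (4|5)=+1; sign (−1)^0·+1^3·+1^-1 = +1.
(-6630, -72930 / ℚ) ramifies at {2, 13, 17, ∞}: a division algebra.

[2, 13, 17, inf]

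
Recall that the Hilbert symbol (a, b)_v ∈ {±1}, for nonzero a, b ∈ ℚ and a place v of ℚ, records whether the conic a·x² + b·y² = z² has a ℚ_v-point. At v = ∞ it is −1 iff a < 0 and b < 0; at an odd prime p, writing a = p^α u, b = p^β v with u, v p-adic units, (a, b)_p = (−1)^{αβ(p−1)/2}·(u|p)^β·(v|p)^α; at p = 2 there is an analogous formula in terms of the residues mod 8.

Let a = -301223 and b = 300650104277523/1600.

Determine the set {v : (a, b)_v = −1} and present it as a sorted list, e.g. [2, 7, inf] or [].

(a, b) ≡ (-301223, 284867) mod (ℚ^×)²; places V = {2, 3, 5, 7, 11, 13, 17, 19, 29, 47, ∞}.
(a,b)_19: α=0, u≡3; β=1, v≡14 (mod 19); (3|19)=-1, (14|19)=-1; sign (−1)^0·-1^1·-1^0 = -1.
(a,b)_7: α=0, u≡1; β=4, v≡2 (mod 7); (1|7)=+1, (2|7)=+1; sign (−1)^0·+1^4·+1^0 = +1.
(a,b)_∞: sgn(-301223)=−, sgn(284867)=+, so +1.
(a,b)_47: α=1, u≡30; β=1, v≡41 (mod 47); (30|47)=-1, (41|47)=-1; sign (−1)^1·-1^1·-1^1 = -1.
(a,b)_3: α=0, u≡1; β=2, v≡2 (mod 3); (1|3)=+1, (2|3)=-1; sign (−1)^0·+1^2·-1^0 = +1.
(a,b)_13: α=1, u≡8; β=2, v≡8 (mod 13); (8|13)=-1, (8|13)=-1; sign (−1)^0·-1^2·-1^1 = -1.
(a,b)_5: α=0, u≡2; β=-2, v≡2 (mod 5); (2|5)=-1, (2|5)=-1; sign (−1)^0·-1^-2·-1^0 = +1.
(a,b)_17: α=1, u≡12; β=2, v≡2 (mod 17); (12|17)=-1, (2|17)=+1; sign (−1)^0·-1^2·+1^1 = +1.
(a,b)_2: α=0, β=-6; u≡1, v≡3 (mod 8); ε(u)ε(v)=0·1, αω(v)=0·1, βω(u)=-6·0; sum ≡ 0  ⇒  +1.
(a,b)_29: α=1, u≡24; β=1, v≡26 (mod 29); (24|29)=+1, (26|29)=-1; sign (−1)^0·+1^1·-1^1 = -1.
(a,b)_11: α=0, u≡1; β=1, v≡3 (mod 11); (1|11)=+1, (3|11)=+1; sign (−1)^0·+1^1·+1^0 = +1.
Ram(-301223, 284867) = {13, 19, 29, 47}; no ℚ_13-point on the conic.

[13, 19, 29, 47]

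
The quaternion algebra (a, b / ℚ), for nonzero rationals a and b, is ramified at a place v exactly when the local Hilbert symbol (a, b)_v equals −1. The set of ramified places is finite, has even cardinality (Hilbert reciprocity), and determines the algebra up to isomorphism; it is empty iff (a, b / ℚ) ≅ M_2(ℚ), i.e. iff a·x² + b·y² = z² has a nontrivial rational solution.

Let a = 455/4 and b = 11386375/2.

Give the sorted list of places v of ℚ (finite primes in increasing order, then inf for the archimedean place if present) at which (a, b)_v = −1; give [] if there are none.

Mod squares: a ≡ 455, b ≡ 110. Check v ∈ {∞, 2, 5, 7, 11, 13}.
v=2: v_2(a)=-2, v_2(b)=-1; units ≡ 7, 7 (mod 8); ε·ε+αω+βω = 1·1+-2·0+-1·0 ≡ 1  ⇒  (a,b)_2 = -1.
v=11: a=11^0·(≡1), b=11^1·(≡7) mod 11; (1|11)=+1, (7|11)=-1; (−1)^{0·1·5}·(+1)^1·(-1)^0 = +1.
v=5: a=5^1·(≡4), b=5^3·(≡3) mod 5; (4|5)=+1, (3|5)=-1; (−1)^{1·3·2}·(+1)^3·(-1)^1 = -1.
v=13: a=13^1·(≡12), b=13^2·(≡11) mod 13; (12|13)=+1, (11|13)=-1; (−1)^{1·2·6}·(+1)^2·(-1)^1 = -1.
v=7: a=7^1·(≡4), b=7^2·(≡5) mod 7; (4|7)=+1, (5|7)=-1; (−1)^{1·2·3}·(+1)^2·(-1)^1 = -1.
v=∞: 455 > 0 and 110 > 0  ⇒  (a,b)_∞ = +1.
|Ram(455, 110)| = 4, even; anisotropic at {2, 5, 7, 13}.

[2, 5, 7, 13]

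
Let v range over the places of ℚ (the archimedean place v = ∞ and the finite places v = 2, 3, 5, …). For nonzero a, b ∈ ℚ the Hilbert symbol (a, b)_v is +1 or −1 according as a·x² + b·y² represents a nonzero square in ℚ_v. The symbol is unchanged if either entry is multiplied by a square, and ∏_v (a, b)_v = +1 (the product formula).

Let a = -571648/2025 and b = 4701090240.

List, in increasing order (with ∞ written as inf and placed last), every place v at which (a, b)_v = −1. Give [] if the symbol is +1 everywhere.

Mod squares: a ≡ -2233, b ≡ 8161615. Check v ∈ {∞, 2, 3, 5, 7, 11, 17, 29, 43}.
v=43: a=43^0·(≡20), b=43^1·(≡8) mod 43; (20|43)=-1, (8|43)=-1; (−1)^{0·1·21}·(-1)^1·(-1)^0 = -1.
v=29: a=29^1·(≡10), b=29^1·(≡11) mod 29; (10|29)=-1, (11|29)=-1; (−1)^{1·1·14}·(-1)^1·(-1)^1 = +1.
v=∞: -2233 < 0 and 8161615 > 0  ⇒  (a,b)_∞ = +1.
v=3: a=3^-4·(≡2), b=3^2·(≡1) mod 3; (2|3)=-1, (1|3)=+1; (−1)^{-4·2·1}·(-1)^2·(+1)^-4 = +1.
v=11: a=11^1·(≡7), b=11^1·(≡5) mod 11; (7|11)=-1, (5|11)=+1; (−1)^{1·1·5}·(-1)^1·(+1)^1 = +1.
v=5: a=5^-2·(≡2), b=5^1·(≡3) mod 5; (2|5)=-1, (3|5)=-1; (−1)^{-2·1·2}·(-1)^1·(-1)^-2 = -1.
v=17: a=17^0·(≡14), b=17^1·(≡4) mod 17; (14|17)=-1, (4|17)=+1; (−1)^{0·1·8}·(-1)^1·(+1)^0 = -1.
v=7: a=7^1·(≡6), b=7^1·(≡1) mod 7; (6|7)=-1, (1|7)=+1; (−1)^{1·1·3}·(-1)^1·(+1)^1 = +1.
v=2: v_2(a)=8, v_2(b)=6; units ≡ 7, 7 (mod 8); ε·ε+αω+βω = 1·1+8·0+6·0 ≡ 1  ⇒  (a,b)_2 = -1.
|Ram(-2233, 8161615)| = 4, even; anisotropic at {2, 5, 17, 43}.

[2, 5, 17, 43]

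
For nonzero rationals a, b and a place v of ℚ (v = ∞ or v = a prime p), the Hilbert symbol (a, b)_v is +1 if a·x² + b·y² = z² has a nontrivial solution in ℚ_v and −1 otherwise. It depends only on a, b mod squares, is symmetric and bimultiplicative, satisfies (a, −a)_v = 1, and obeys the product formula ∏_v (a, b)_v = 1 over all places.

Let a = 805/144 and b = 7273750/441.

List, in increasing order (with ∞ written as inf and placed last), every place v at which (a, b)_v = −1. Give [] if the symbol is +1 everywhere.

[2, 5, 11, 23]

(a, b) ≡ (805, 22) mod (ℚ^×)²; places V = {2, 3, 5, 7, 11, 23, ∞}.
(a,b)_∞: sgn(805)=+, sgn(22)=+, so +1.
(a,b)_5: α=1, u≡4; β=4, v≡3 (mod 5); (4|5)=+1, (3|5)=-1; sign (−1)^0·+1^4·-1^1 = -1.
(a,b)_7: α=1, u≡6; β=-2, v≡4 (mod 7); (6|7)=-1, (4|7)=+1; sign (−1)^0·-1^-2·+1^1 = +1.
(a,b)_3: α=-2, u≡1; β=-2, v≡1 (mod 3); (1|3)=+1, (1|3)=+1; sign (−1)^0·+1^-2·+1^-2 = +1.
(a,b)_2: α=-4, β=1; u≡5, v≡3 (mod 8); ε(u)ε(v)=0·1, αω(v)=-4·1, βω(u)=1·1; sum ≡ 1  ⇒  -1.
(a,b)_23: α=1, u≡2; β=2, v≡22 (mod 23); (2|23)=+1, (22|23)=-1; sign (−1)^0·+1^2·-1^1 = -1.
(a,b)_11: α=0, u≡2; β=1, v≡7 (mod 11); (2|11)=-1, (7|11)=-1; sign (−1)^0·-1^1·-1^0 = -1.
Ram(805, 22) = {2, 5, 11, 23}; no ℚ_2-point on the conic.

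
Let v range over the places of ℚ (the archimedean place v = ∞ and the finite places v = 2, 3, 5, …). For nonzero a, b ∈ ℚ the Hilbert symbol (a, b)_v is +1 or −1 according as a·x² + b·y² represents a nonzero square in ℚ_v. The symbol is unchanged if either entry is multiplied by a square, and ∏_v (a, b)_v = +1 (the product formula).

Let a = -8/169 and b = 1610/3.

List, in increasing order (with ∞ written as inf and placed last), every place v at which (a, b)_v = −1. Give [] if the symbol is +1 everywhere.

Mod squares: a ≡ -2, b ≡ 4830. Check v ∈ {∞, 2, 3, 5, 7, 13, 23}.
v=2: v_2(a)=3, v_2(b)=1; units ≡ 7, 7 (mod 8); ε·ε+αω+βω = 1·1+3·0+1·0 ≡ 1  ⇒  (a,b)_2 = -1.
v=13: a=13^-2·(≡5), b=13^0·(≡8) mod 13; (5|13)=-1, (8|13)=-1; (−1)^{-2·0·6}·(-1)^0·(-1)^-2 = +1.
v=23: a=23^0·(≡22), b=23^1·(≡8) mod 23; (22|23)=-1, (8|23)=+1; (−1)^{0·1·11}·(-1)^1·(+1)^0 = -1.
v=∞: -2 < 0 and 4830 > 0  ⇒  (a,b)_∞ = +1.
v=5: a=5^0·(≡3), b=5^1·(≡4) mod 5; (3|5)=-1, (4|5)=+1; (−1)^{0·1·2}·(-1)^1·(+1)^0 = -1.
v=7: a=7^0·(≡6), b=7^1·(≡2) mod 7; (6|7)=-1, (2|7)=+1; (−1)^{0·1·3}·(-1)^1·(+1)^0 = -1.
v=3: a=3^0·(≡1), b=3^-1·(≡2) mod 3; (1|3)=+1, (2|3)=-1; (−1)^{0·-1·1}·(+1)^-1·(-1)^0 = +1.
Ram(-2, 4830) = {2, 5, 7, 23}; no ℚ_2-point on the conic.

[2, 5, 7, 23]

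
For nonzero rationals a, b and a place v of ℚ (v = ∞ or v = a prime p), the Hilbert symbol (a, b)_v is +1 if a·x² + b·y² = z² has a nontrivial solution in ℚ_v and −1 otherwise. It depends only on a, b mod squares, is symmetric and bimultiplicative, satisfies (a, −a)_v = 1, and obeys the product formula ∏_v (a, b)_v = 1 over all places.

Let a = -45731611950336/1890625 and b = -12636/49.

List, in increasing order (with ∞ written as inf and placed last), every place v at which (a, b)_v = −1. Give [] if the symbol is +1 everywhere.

[17, inf]

(a, b) ≡ (-221, -39) mod (ℚ^×)²; places V = {2, 3, 5, 7, 11, 13, 17, ∞}.
(a,b)_∞: sgn(-221)=−, sgn(-39)=−, so -1.
(a,b)_7: α=0, u≡5; β=-2, v≡6 (mod 7); (5|7)=-1, (6|7)=-1; sign (−1)^0·-1^-2·-1^0 = +1.
(a,b)_3: α=14, u≡1; β=5, v≡2 (mod 3); (1|3)=+1, (2|3)=-1; sign (−1)^0·+1^5·-1^14 = +1.
(a,b)_17: α=1, u≡15; β=0, v≡11 (mod 17); (15|17)=+1, (11|17)=-1; sign (−1)^0·+1^0·-1^1 = -1.
(a,b)_2: α=8, β=2; u≡3, v≡1 (mod 8); ε(u)ε(v)=1·0, αω(v)=8·0, βω(u)=2·1; sum ≡ 0  ⇒  +1.
(a,b)_11: α=-2, u≡8; β=0, v≡5 (mod 11); (8|11)=-1, (5|11)=+1; sign (−1)^0·-1^0·+1^-2 = +1.
(a,b)_13: α=3, u≡3; β=1, v≡12 (mod 13); (3|13)=+1, (12|13)=+1; sign (−1)^0·+1^1·+1^3 = +1.
(a,b)_5: α=-6, u≡4; β=0, v≡1 (mod 5); (4|5)=+1, (1|5)=+1; sign (−1)^0·+1^0·+1^-6 = +1.
(-221, -39 / ℚ) ramifies at {17, ∞}: a division algebra.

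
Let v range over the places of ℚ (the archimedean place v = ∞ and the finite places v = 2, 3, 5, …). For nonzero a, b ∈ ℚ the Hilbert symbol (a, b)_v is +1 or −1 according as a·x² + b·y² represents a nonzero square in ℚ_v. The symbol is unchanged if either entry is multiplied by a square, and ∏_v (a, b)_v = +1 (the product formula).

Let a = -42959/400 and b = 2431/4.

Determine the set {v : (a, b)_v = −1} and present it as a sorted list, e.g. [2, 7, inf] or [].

[11, 13]

(a, b) ≡ (-119, 2431) mod (ℚ^×)²; places V = {2, 5, 7, 11, 13, 17, 19, ∞}.
(a,b)_∞: sgn(-119)=−, sgn(2431)=+, so +1.
(a,b)_19: α=2, u≡14; β=0, v≡14 (mod 19); (14|19)=-1, (14|19)=-1; sign (−1)^0·-1^0·-1^2 = +1.
(a,b)_17: α=1, u≡12; β=1, v≡6 (mod 17); (12|17)=-1, (6|17)=-1; sign (−1)^0·-1^1·-1^1 = +1.
(a,b)_13: α=0, u≡11; β=1, v≡11 (mod 13); (11|13)=-1, (11|13)=-1; sign (−1)^0·-1^1·-1^0 = -1.
(a,b)_2: α=-4, β=-2; u≡1, v≡7 (mod 8); ε(u)ε(v)=0·1, αω(v)=-4·0, βω(u)=-2·0; sum ≡ 0  ⇒  +1.
(a,b)_11: α=0, u≡10; β=1, v≡3 (mod 11); (10|11)=-1, (3|11)=+1; sign (−1)^0·-1^1·+1^0 = -1.
(a,b)_5: α=-2, u≡1; β=0, v≡4 (mod 5); (1|5)=+1, (4|5)=+1; sign (−1)^0·+1^0·+1^-2 = +1.
(a,b)_7: α=1, u≡2; β=0, v≡4 (mod 7); (2|7)=+1, (4|7)=+1; sign (−1)^0·+1^0·+1^1 = +1.
|Ram(-119, 2431)| = 2, even; anisotropic at {11, 13}.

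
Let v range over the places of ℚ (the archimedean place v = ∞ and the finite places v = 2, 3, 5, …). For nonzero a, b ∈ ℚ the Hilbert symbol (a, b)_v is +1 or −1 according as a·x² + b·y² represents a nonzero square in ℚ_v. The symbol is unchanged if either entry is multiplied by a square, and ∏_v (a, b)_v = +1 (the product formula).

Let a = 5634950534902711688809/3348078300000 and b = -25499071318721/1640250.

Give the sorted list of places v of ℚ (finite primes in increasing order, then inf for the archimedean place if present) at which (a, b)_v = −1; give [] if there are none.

[2, 5, 7, 11, 13, 23]

(a, b) ≡ (230230, -1610) mod (ℚ^×)²; places V = {2, 3, 5, 7, 11, 13, 23, ∞}.
(a,b)_11: α=9, u≡2; β=6, v≡7 (mod 11); (2|11)=-1, (7|11)=-1; sign (−1)^0·-1^6·-1^9 = -1.
(a,b)_7: α=-1, u≡1; β=1, v≡2 (mod 7); (1|7)=+1, (2|7)=+1; sign (−1)^1·+1^1·+1^-1 = -1.
(a,b)_23: α=5, u≡10; β=3, v≡5 (mod 23); (10|23)=-1, (5|23)=-1; sign (−1)^1·-1^3·-1^5 = -1.
(a,b)_3: α=-14, u≡1; β=-8, v≡1 (mod 3); (1|3)=+1, (1|3)=+1; sign (−1)^0·+1^-8·+1^-14 = +1.
(a,b)_∞: sgn(230230)=+, sgn(-1610)=−, so +1.
(a,b)_5: α=-5, u≡4; β=-3, v≡2 (mod 5); (4|5)=+1, (2|5)=-1; sign (−1)^0·+1^-3·-1^-5 = -1.
(a,b)_2: α=-5, β=-1; u≡3, v≡3 (mod 8); ε(u)ε(v)=1·1, αω(v)=-5·1, βω(u)=-1·1; sum ≡ 1  ⇒  -1.
(a,b)_13: α=5, u≡9; β=2, v≡6 (mod 13); (9|13)=+1, (6|13)=-1; sign (−1)^0·+1^2·-1^5 = -1.
(230230, -1610 / ℚ) ramifies at {2, 5, 7, 11, 13, 23}: a division algebra.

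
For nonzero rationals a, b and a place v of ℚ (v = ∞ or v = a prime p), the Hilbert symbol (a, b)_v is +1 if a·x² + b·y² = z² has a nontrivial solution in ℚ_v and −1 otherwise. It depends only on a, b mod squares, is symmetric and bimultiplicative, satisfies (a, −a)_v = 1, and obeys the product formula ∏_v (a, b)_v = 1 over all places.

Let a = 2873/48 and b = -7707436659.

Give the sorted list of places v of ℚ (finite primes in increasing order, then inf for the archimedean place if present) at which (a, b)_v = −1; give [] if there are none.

(a, b) ≡ (51, -329251) mod (ℚ^×)²; places V = {2, 3, 13, 17, 19, 31, 43, ∞}.
(a,b)_17: α=1, u≡6; β=2, v≡14 (mod 17); (6|17)=-1, (14|17)=-1; sign (−1)^0·-1^2·-1^1 = -1.
(a,b)_∞: sgn(51)=+, sgn(-329251)=−, so +1.
(a,b)_31: α=0, u≡14; β=1, v≡17 (mod 31); (14|31)=+1, (17|31)=-1; sign (−1)^0·+1^1·-1^0 = +1.
(a,b)_2: α=-4, β=0; u≡3, v≡5 (mod 8); ε(u)ε(v)=1·0, αω(v)=-4·1, βω(u)=0·1; sum ≡ 0  ⇒  +1.
(a,b)_19: α=0, u≡8; β=1, v≡18 (mod 19); (8|19)=-1, (18|19)=-1; sign (−1)^0·-1^1·-1^0 = -1.
(a,b)_3: α=-1, u≡2; β=4, v≡2 (mod 3); (2|3)=-1, (2|3)=-1; sign (−1)^0·-1^4·-1^-1 = -1.
(a,b)_43: α=0, u≡7; β=1, v≡35 (mod 43); (7|43)=-1, (35|43)=+1; sign (−1)^0·-1^1·+1^0 = -1.
(a,b)_13: α=2, u≡12; β=1, v≡12 (mod 13); (12|13)=+1, (12|13)=+1; sign (−1)^0·+1^1·+1^2 = +1.
|Ram(51, -329251)| = 4, even; anisotropic at {3, 17, 19, 43}.

[3, 17, 19, 43]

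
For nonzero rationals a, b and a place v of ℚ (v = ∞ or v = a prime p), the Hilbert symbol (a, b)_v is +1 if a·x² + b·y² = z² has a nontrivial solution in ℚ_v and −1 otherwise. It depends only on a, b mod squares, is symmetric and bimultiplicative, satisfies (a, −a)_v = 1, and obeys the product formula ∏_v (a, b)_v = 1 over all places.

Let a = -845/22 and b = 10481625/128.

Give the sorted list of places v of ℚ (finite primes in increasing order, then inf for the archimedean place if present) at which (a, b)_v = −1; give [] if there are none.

Mod squares: a ≡ -110, b ≡ 770. Check v ∈ {∞, 2, 3, 5, 7, 11, 13}.
v=13: a=13^2·(≡11), b=13^0·(≡1) mod 13; (11|13)=-1, (1|13)=+1; (−1)^{2·0·6}·(-1)^0·(+1)^2 = +1.
v=2: v_2(a)=-1, v_2(b)=-7; units ≡ 1, 1 (mod 8); ε·ε+αω+βω = 0·0+-1·0+-7·0 ≡ 0  ⇒  (a,b)_2 = +1.
v=3: a=3^0·(≡1), b=3^2·(≡2) mod 3; (1|3)=+1, (2|3)=-1; (−1)^{0·2·1}·(+1)^2·(-1)^0 = +1.
v=11: a=11^-1·(≡1), b=11^3·(≡3) mod 11; (1|11)=+1, (3|11)=+1; (−1)^{-1·3·5}·(+1)^3·(+1)^-1 = -1.
v=∞: -110 < 0 and 770 > 0  ⇒  (a,b)_∞ = +1.
v=7: a=7^0·(≡2), b=7^1·(≡6) mod 7; (2|7)=+1, (6|7)=-1; (−1)^{0·1·3}·(+1)^1·(-1)^0 = +1.
v=5: a=5^1·(≡3), b=5^3·(≡1) mod 5; (3|5)=-1, (1|5)=+1; (−1)^{1·3·2}·(-1)^3·(+1)^1 = -1.
Ram(-110, 770) = {5, 11}; no ℚ_5-point on the conic.

[5, 11]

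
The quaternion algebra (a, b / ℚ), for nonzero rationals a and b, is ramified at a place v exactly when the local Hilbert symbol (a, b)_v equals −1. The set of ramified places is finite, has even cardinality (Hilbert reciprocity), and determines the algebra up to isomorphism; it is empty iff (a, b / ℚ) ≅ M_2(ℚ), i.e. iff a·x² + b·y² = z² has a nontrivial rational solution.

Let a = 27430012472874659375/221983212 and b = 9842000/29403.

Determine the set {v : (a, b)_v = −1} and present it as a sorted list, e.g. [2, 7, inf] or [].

Mod squares: a ≡ 3885, b ≡ 73815. Check v ∈ {∞, 2, 3, 5, 7, 11, 13, 17, 19, 23, 37}.
v=23: a=23^-2·(≡14), b=23^0·(≡18) mod 23; (14|23)=-1, (18|23)=+1; (−1)^{-2·0·11}·(-1)^0·(+1)^-2 = +1.
v=13: a=13^4·(≡8), b=13^0·(≡9) mod 13; (8|13)=-1, (9|13)=+1; (−1)^{4·0·6}·(-1)^0·(+1)^4 = +1.
v=11: a=11^-2·(≡8), b=11^-2·(≡3) mod 11; (8|11)=-1, (3|11)=+1; (−1)^{-2·-2·5}·(-1)^-2·(+1)^-2 = +1.
v=∞: 3885 > 0 and 73815 > 0  ⇒  (a,b)_∞ = +1.
v=7: a=7^5·(≡4), b=7^1·(≡5) mod 7; (4|7)=+1, (5|7)=-1; (−1)^{5·1·3}·(+1)^1·(-1)^5 = +1.
v=37: a=37^3·(≡32), b=37^1·(≡21) mod 37; (32|37)=-1, (21|37)=+1; (−1)^{3·1·18}·(-1)^1·(+1)^3 = -1.
v=5: a=5^5·(≡3), b=5^3·(≡2) mod 5; (3|5)=-1, (2|5)=-1; (−1)^{5·3·2}·(-1)^3·(-1)^5 = +1.
v=19: a=19^2·(≡16), b=19^1·(≡6) mod 19; (16|19)=+1, (6|19)=+1; (−1)^{2·1·9}·(+1)^1·(+1)^2 = +1.
v=3: a=3^-1·(≡2), b=3^-5·(≡2) mod 3; (2|3)=-1, (2|3)=-1; (−1)^{-1·-5·1}·(-1)^-5·(-1)^-1 = -1.
v=2: v_2(a)=-2, v_2(b)=4; units ≡ 5, 7 (mod 8); ε·ε+αω+βω = 0·1+-2·0+4·1 ≡ 0  ⇒  (a,b)_2 = +1.
v=17: a=17^-2·(≡15), b=17^0·(≡2) mod 17; (15|17)=+1, (2|17)=+1; (−1)^{-2·0·8}·(+1)^0·(+1)^-2 = +1.
(3885, 73815 / ℚ) ramifies at {3, 37}: a division algebra.

[3, 37]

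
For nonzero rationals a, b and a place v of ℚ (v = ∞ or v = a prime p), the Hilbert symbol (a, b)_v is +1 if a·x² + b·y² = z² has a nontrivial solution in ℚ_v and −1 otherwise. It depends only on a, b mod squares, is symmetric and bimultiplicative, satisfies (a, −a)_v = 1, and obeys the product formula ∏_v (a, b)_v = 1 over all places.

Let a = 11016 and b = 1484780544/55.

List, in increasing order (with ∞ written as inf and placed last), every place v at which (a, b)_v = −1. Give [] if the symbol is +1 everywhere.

[2, 13]

Mod squares: a ≡ 34, b ≡ 12155. Check v ∈ {∞, 2, 3, 5, 11, 13, 17}.
v=5: a=5^0·(≡1), b=5^-1·(≡4) mod 5; (1|5)=+1, (4|5)=+1; (−1)^{0·-1·2}·(+1)^-1·(+1)^0 = +1.
v=13: a=13^0·(≡5), b=13^1·(≡3) mod 13; (5|13)=-1, (3|13)=+1; (−1)^{0·1·6}·(-1)^1·(+1)^0 = -1.
v=∞: 34 > 0 and 12155 > 0  ⇒  (a,b)_∞ = +1.
v=17: a=17^1·(≡2), b=17^1·(≡4) mod 17; (2|17)=+1, (4|17)=+1; (−1)^{1·1·8}·(+1)^1·(+1)^1 = +1.
v=11: a=11^0·(≡5), b=11^-1·(≡1) mod 11; (5|11)=+1, (1|11)=+1; (−1)^{0·-1·5}·(+1)^-1·(+1)^0 = +1.
v=2: v_2(a)=3, v_2(b)=10; units ≡ 1, 3 (mod 8); ε·ε+αω+βω = 0·1+3·1+10·0 ≡ 1  ⇒  (a,b)_2 = -1.
v=3: a=3^4·(≡1), b=3^8·(≡2) mod 3; (1|3)=+1, (2|3)=-1; (−1)^{4·8·1}·(+1)^8·(-1)^4 = +1.
(34, 12155 / ℚ) ramifies at {2, 13}: a division algebra.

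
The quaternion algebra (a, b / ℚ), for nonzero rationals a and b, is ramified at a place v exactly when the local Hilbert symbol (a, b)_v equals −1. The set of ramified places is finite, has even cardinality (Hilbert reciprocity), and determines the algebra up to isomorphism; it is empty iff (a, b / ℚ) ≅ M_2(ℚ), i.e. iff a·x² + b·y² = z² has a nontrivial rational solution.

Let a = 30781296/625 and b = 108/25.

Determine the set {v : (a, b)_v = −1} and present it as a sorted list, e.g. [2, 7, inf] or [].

[2, 3, 7, 29]

(a, b) ≡ (2639, 3) mod (ℚ^×)²; places V = {2, 3, 5, 7, 13, 29, ∞}.
(a,b)_13: α=1, u≡11; β=0, v≡9 (mod 13); (11|13)=-1, (9|13)=+1; sign (−1)^0·-1^0·+1^1 = +1.
(a,b)_∞: sgn(2639)=+, sgn(3)=+, so +1.
(a,b)_5: α=-4, u≡1; β=-2, v≡3 (mod 5); (1|5)=+1, (3|5)=-1; sign (−1)^0·+1^-2·-1^-4 = +1.
(a,b)_3: α=6, u≡2; β=3, v≡1 (mod 3); (2|3)=-1, (1|3)=+1; sign (−1)^0·-1^3·+1^6 = -1.
(a,b)_7: α=1, u≡6; β=0, v≡6 (mod 7); (6|7)=-1, (6|7)=-1; sign (−1)^0·-1^0·-1^1 = -1.
(a,b)_2: α=4, β=2; u≡7, v≡3 (mod 8); ε(u)ε(v)=1·1, αω(v)=4·1, βω(u)=2·0; sum ≡ 1  ⇒  -1.
(a,b)_29: α=1, u≡16; β=0, v≡2 (mod 29); (16|29)=+1, (2|29)=-1; sign (−1)^0·+1^0·-1^1 = -1.
(2639, 3 / ℚ) ramifies at {2, 3, 7, 29}: a division algebra.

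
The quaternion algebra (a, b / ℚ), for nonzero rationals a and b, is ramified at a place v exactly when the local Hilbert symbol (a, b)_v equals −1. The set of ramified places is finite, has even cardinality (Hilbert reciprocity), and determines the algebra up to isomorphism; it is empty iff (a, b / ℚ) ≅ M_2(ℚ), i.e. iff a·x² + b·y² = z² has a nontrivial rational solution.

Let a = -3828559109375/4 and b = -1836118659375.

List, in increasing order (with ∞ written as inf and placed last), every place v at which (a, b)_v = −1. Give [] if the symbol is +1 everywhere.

[5, 11, 13, inf]

(a, b) ≡ (-143, -455) mod (ℚ^×)²; places V = {2, 3, 5, 7, 11, 13, 17, ∞}.
(a,b)_2: α=-2, β=0; u≡1, v≡1 (mod 8); ε(u)ε(v)=0·0, αω(v)=-2·0, βω(u)=0·0; sum ≡ 0  ⇒  +1.
(a,b)_3: α=0, u≡1; β=2, v≡1 (mod 3); (1|3)=+1, (1|3)=+1; sign (−1)^0·+1^2·+1^0 = +1.
(a,b)_∞: sgn(-143)=−, sgn(-455)=−, so -1.
(a,b)_13: α=1, u≡5; β=1, v≡1 (mod 13); (5|13)=-1, (1|13)=+1; sign (−1)^0·-1^1·+1^1 = -1.
(a,b)_17: α=2, u≡14; β=0, v≡13 (mod 17); (14|17)=-1, (13|17)=+1; sign (−1)^0·-1^0·+1^2 = +1.
(a,b)_11: α=3, u≡1; β=4, v≡8 (mod 11); (1|11)=+1, (8|11)=-1; sign (−1)^0·+1^4·-1^3 = -1.
(a,b)_7: α=2, u≡4; β=3, v≡3 (mod 7); (4|7)=+1, (3|7)=-1; sign (−1)^0·+1^3·-1^2 = +1.
(a,b)_5: α=6, u≡3; β=5, v≡4 (mod 5); (3|5)=-1, (4|5)=+1; sign (−1)^0·-1^5·+1^6 = -1.
|Ram(-143, -455)| = 4, even; anisotropic at {5, 11, 13, ∞}.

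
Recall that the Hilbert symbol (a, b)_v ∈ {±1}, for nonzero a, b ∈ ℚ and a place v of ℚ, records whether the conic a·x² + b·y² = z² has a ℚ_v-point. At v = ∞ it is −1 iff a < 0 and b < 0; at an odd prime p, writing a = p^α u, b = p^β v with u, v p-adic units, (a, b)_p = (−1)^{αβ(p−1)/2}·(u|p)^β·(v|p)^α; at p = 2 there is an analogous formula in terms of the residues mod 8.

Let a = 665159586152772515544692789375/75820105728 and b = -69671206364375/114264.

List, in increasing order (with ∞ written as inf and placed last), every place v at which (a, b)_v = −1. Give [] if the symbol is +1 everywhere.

(a, b) ≡ (4389, -8778) mod (ℚ^×)²; places V = {2, 3, 5, 7, 11, 19, 23, 29, 43, 47, ∞}.
(a,b)_47: α=2, u≡6; β=0, v≡40 (mod 47); (6|47)=+1, (40|47)=-1; sign (−1)^0·+1^0·-1^2 = +1.
(a,b)_∞: sgn(4389)=+, sgn(-8778)=−, so +1.
(a,b)_5: α=4, u≡1; β=4, v≡3 (mod 5); (1|5)=+1, (3|5)=-1; sign (−1)^0·+1^4·-1^4 = +1.
(a,b)_2: α=-16, β=-3; u≡5, v≡3 (mod 8); ε(u)ε(v)=0·1, αω(v)=-16·1, βω(u)=-3·1; sum ≡ 1  ⇒  -1.
(a,b)_29: α=4, u≡8; β=2, v≡1 (mod 29); (8|29)=-1, (1|29)=+1; sign (−1)^0·-1^2·+1^4 = +1.
(a,b)_19: α=3, u≡12; β=1, v≡12 (mod 19); (12|19)=-1, (12|19)=-1; sign (−1)^1·-1^1·-1^3 = -1.
(a,b)_3: α=-7, u≡2; β=-3, v≡2 (mod 3); (2|3)=-1, (2|3)=-1; sign (−1)^1·-1^-3·-1^-7 = -1.
(a,b)_43: α=2, u≡2; β=2, v≡33 (mod 43); (2|43)=-1, (33|43)=-1; sign (−1)^0·-1^2·-1^2 = +1.
(a,b)_23: α=-2, u≡11; β=-2, v≡1 (mod 23); (11|23)=-1, (1|23)=+1; sign (−1)^0·-1^-2·+1^-2 = +1.
(a,b)_7: α=9, u≡2; β=3, v≡3 (mod 7); (2|7)=+1, (3|7)=-1; sign (−1)^1·+1^3·-1^9 = +1.
(a,b)_11: α=3, u≡1; β=1, v≡4 (mod 11); (1|11)=+1, (4|11)=+1; sign (−1)^1·+1^1·+1^3 = -1.
Ram(4389, -8778) = {2, 3, 11, 19}; no ℚ_2-point on the conic.

[2, 3, 11, 19]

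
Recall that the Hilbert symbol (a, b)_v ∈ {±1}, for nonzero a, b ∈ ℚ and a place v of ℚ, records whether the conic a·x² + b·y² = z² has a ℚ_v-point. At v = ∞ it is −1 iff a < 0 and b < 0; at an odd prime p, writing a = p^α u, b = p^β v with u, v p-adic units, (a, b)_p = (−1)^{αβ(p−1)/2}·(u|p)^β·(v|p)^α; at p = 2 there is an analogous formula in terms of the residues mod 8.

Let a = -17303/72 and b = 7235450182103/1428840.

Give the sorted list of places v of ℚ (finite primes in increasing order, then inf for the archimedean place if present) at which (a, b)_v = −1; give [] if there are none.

[2, 13]

(a, b) ≡ (-286, 1430) mod (ℚ^×)²; places V = {2, 3, 5, 7, 11, 13, ∞}.
(a,b)_3: α=-2, u≡2; β=-6, v≡2 (mod 3); (2|3)=-1, (2|3)=-1; sign (−1)^0·-1^-6·-1^-2 = +1.
(a,b)_7: α=0, u≡4; β=-2, v≡2 (mod 7); (4|7)=+1, (2|7)=+1; sign (−1)^0·+1^-2·+1^0 = +1.
(a,b)_5: α=0, u≡1; β=-1, v≡1 (mod 5); (1|5)=+1, (1|5)=+1; sign (−1)^0·+1^-1·+1^0 = +1.
(a,b)_11: α=3, u≡7; β=7, v≡9 (mod 11); (7|11)=-1, (9|11)=+1; sign (−1)^1·-1^7·+1^3 = +1.
(a,b)_2: α=-3, β=-3; u≡1, v≡3 (mod 8); ε(u)ε(v)=0·1, αω(v)=-3·1, βω(u)=-3·0; sum ≡ 1  ⇒  -1.
(a,b)_13: α=1, u≡3; β=5, v≡8 (mod 13); (3|13)=+1, (8|13)=-1; sign (−1)^0·+1^5·-1^1 = -1.
(a,b)_∞: sgn(-286)=−, sgn(1430)=+, so +1.
(-286, 1430 / ℚ) ramifies at {2, 13}: a division algebra.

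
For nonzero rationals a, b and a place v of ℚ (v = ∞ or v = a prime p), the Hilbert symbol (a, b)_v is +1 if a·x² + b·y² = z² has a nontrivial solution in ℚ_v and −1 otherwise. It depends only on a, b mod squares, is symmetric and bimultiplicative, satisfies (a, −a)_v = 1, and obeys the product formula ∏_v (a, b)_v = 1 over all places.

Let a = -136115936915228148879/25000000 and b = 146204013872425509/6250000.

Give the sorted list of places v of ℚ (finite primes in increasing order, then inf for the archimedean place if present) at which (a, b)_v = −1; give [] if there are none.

(a, b) ≡ (-2431, 46189) mod (ℚ^×)²; places V = {2, 3, 5, 7, 11, 13, 17, 19, ∞}.
(a,b)_19: α=4, u≡5; β=3, v≡12 (mod 19); (5|19)=+1, (12|19)=-1; sign (−1)^0·+1^3·-1^4 = +1.
(a,b)_11: α=1, u≡7; β=1, v≡7 (mod 11); (7|11)=-1, (7|11)=-1; sign (−1)^1·-1^1·-1^1 = -1.
(a,b)_17: α=1, u≡11; β=1, v≡11 (mod 17); (11|17)=-1, (11|17)=-1; sign (−1)^0·-1^1·-1^1 = +1.
(a,b)_13: α=3, u≡8; β=3, v≡9 (mod 13); (8|13)=-1, (9|13)=+1; sign (−1)^0·-1^3·+1^3 = -1.
(a,b)_∞: sgn(-2431)=−, sgn(46189)=+, so +1.
(a,b)_2: α=-6, β=-4; u≡1, v≡5 (mod 8); ε(u)ε(v)=0·0, αω(v)=-6·1, βω(u)=-4·0; sum ≡ 0  ⇒  +1.
(a,b)_3: α=2, u≡2; β=2, v≡1 (mod 3); (2|3)=-1, (1|3)=+1; sign (−1)^0·-1^2·+1^2 = +1.
(a,b)_5: α=-8, u≡4; β=-8, v≡4 (mod 5); (4|5)=+1, (4|5)=+1; sign (−1)^0·+1^-8·+1^-8 = +1.
(a,b)_7: α=10, u≡5; β=8, v≡3 (mod 7); (5|7)=-1, (3|7)=-1; sign (−1)^0·-1^8·-1^10 = +1.
(-2431, 46189 / ℚ) ramifies at {11, 13}: a division algebra.

[11, 13]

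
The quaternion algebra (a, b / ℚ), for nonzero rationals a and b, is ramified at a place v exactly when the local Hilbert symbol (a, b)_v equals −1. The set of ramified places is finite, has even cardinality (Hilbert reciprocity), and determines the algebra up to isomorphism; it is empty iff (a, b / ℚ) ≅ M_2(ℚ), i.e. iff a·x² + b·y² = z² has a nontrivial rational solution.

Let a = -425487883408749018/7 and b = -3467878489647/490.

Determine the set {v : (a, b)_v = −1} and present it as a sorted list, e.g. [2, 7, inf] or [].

(a, b) ≡ (-6006, -1430) mod (ℚ^×)²; places V = {2, 3, 5, 7, 11, 13, ∞}.
(a,b)_7: α=-1, u≡3; β=-2, v≡3 (mod 7); (3|7)=-1, (3|7)=-1; sign (−1)^0·-1^-2·-1^-1 = -1.
(a,b)_11: α=9, u≡5; β=7, v≡2 (mod 11); (5|11)=+1, (2|11)=-1; sign (−1)^1·+1^7·-1^9 = +1.
(a,b)_2: α=1, β=-1; u≡5, v≡5 (mod 8); ε(u)ε(v)=0·0, αω(v)=1·1, βω(u)=-1·1; sum ≡ 0  ⇒  +1.
(a,b)_3: α=5, u≡2; β=4, v≡1 (mod 3); (2|3)=-1, (1|3)=+1; sign (−1)^0·-1^4·+1^5 = +1.
(a,b)_13: α=5, u≡11; β=3, v≡8 (mod 13); (11|13)=-1, (8|13)=-1; sign (−1)^0·-1^3·-1^5 = +1.
(a,b)_∞: sgn(-6006)=−, sgn(-1430)=−, so -1.
(a,b)_5: α=0, u≡1; β=-1, v≡1 (mod 5); (1|5)=+1, (1|5)=+1; sign (−1)^0·+1^-1·+1^0 = +1.
|Ram(-6006, -1430)| = 2, even; anisotropic at {7, ∞}.

[7, inf]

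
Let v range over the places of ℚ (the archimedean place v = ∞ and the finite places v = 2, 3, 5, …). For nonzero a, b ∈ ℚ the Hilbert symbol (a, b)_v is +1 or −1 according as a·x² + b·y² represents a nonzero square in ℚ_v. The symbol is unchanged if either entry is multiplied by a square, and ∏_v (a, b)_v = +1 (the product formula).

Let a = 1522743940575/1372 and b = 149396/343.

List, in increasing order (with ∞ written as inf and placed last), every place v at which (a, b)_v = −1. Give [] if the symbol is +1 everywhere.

[3, 7, 11, 19]

Mod squares: a ≡ 969969, b ≡ 1547. Check v ∈ {∞, 2, 3, 5, 7, 11, 13, 17, 19}.
v=5: a=5^2·(≡4), b=5^0·(≡2) mod 5; (4|5)=+1, (2|5)=-1; (−1)^{2·0·2}·(+1)^0·(-1)^2 = +1.
v=17: a=17^3·(≡3), b=17^1·(≡11) mod 17; (3|17)=-1, (11|17)=-1; (−1)^{3·1·8}·(-1)^1·(-1)^3 = +1.
v=7: a=7^-3·(≡1), b=7^-3·(≡2) mod 7; (1|7)=+1, (2|7)=+1; (−1)^{-3·-3·3}·(+1)^-3·(+1)^-3 = -1.
v=∞: 969969 > 0 and 1547 > 0  ⇒  (a,b)_∞ = +1.
v=2: v_2(a)=-2, v_2(b)=2; units ≡ 1, 3 (mod 8); ε·ε+αω+βω = 0·1+-2·1+2·0 ≡ 0  ⇒  (a,b)_2 = +1.
v=13: a=13^3·(≡2), b=13^3·(≡11) mod 13; (2|13)=-1, (11|13)=-1; (−1)^{3·3·6}·(-1)^3·(-1)^3 = +1.
v=19: a=19^1·(≡1), b=19^0·(≡18) mod 19; (1|19)=+1, (18|19)=-1; (−1)^{1·0·9}·(+1)^0·(-1)^1 = -1.
v=3: a=3^3·(≡1), b=3^0·(≡2) mod 3; (1|3)=+1, (2|3)=-1; (−1)^{3·0·1}·(+1)^0·(-1)^3 = -1.
v=11: a=11^1·(≡4), b=11^0·(≡8) mod 11; (4|11)=+1, (8|11)=-1; (−1)^{1·0·5}·(+1)^0·(-1)^1 = -1.
(969969, 1547 / ℚ) ramifies at {3, 7, 11, 19}: a division algebra.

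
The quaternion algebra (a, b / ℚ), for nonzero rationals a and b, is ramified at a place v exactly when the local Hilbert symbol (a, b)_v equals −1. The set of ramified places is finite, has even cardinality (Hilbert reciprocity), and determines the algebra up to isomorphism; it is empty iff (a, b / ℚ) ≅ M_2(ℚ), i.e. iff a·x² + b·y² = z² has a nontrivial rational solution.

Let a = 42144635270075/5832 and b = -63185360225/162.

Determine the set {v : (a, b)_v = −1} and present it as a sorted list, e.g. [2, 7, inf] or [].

[19, 23]

(a, b) ≡ (14326, -11362) mod (ℚ^×)²; places V = {2, 3, 5, 13, 19, 23, 29, ∞}.
(a,b)_19: α=1, u≡12; β=1, v≡12 (mod 19); (12|19)=-1, (12|19)=-1; sign (−1)^1·-1^1·-1^1 = -1.
(a,b)_13: α=1, u≡1; β=1, v≡4 (mod 13); (1|13)=+1, (4|13)=+1; sign (−1)^0·+1^1·+1^1 = +1.
(a,b)_3: α=-6, u≡1; β=-4, v≡2 (mod 3); (1|3)=+1, (2|3)=-1; sign (−1)^0·+1^-4·-1^-6 = +1.
(a,b)_5: α=2, u≡4; β=2, v≡3 (mod 5); (4|5)=+1, (3|5)=-1; sign (−1)^0·+1^2·-1^2 = +1.
(a,b)_29: α=3, u≡6; β=2, v≡7 (mod 29); (6|29)=+1, (7|29)=+1; sign (−1)^0·+1^2·+1^3 = +1.
(a,b)_2: α=-3, β=-1; u≡3, v≡7 (mod 8); ε(u)ε(v)=1·1, αω(v)=-3·0, βω(u)=-1·1; sum ≡ 0  ⇒  +1.
(a,b)_∞: sgn(14326)=+, sgn(-11362)=−, so +1.
(a,b)_23: α=4, u≡20; β=3, v≡18 (mod 23); (20|23)=-1, (18|23)=+1; sign (−1)^0·-1^3·+1^4 = -1.
Ram(14326, -11362) = {19, 23}; no ℚ_19-point on the conic.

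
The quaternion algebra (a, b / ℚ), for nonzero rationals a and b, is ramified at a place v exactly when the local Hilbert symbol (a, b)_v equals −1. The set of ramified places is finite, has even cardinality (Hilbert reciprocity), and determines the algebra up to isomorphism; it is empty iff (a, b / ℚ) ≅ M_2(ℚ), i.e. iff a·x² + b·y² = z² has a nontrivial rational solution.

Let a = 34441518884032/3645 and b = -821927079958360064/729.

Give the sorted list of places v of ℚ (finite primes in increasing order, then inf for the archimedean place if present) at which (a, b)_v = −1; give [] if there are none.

(a, b) ≡ (94210415, -299) mod (ℚ^×)²; places V = {2, 3, 5, 13, 23, 29, 41, 53, ∞}.
(a,b)_∞: sgn(94210415)=+, sgn(-299)=−, so +1.
(a,b)_3: α=-6, u≡2; β=-6, v≡1 (mod 3); (2|3)=-1, (1|3)=+1; sign (−1)^0·-1^-6·+1^-6 = +1.
(a,b)_5: α=-1, u≡3; β=0, v≡4 (mod 5); (3|5)=-1, (4|5)=+1; sign (−1)^0·-1^0·+1^-1 = +1.
(a,b)_13: α=5, u≡1; β=3, v≡4 (mod 13); (1|13)=+1, (4|13)=+1; sign (−1)^0·+1^3·+1^5 = +1.
(a,b)_29: α=1, u≡10; β=2, v≡25 (mod 29); (10|29)=-1, (25|29)=+1; sign (−1)^0·-1^2·+1^1 = +1.
(a,b)_53: α=1, u≡8; β=2, v≡48 (mod 53); (8|53)=-1, (48|53)=-1; sign (−1)^0·-1^2·-1^1 = -1.
(a,b)_2: α=6, β=12; u≡7, v≡5 (mod 8); ε(u)ε(v)=1·0, αω(v)=6·1, βω(u)=12·0; sum ≡ 0  ⇒  +1.
(a,b)_41: α=1, u≡22; β=2, v≡7 (mod 41); (22|41)=-1, (7|41)=-1; sign (−1)^0·-1^2·-1^1 = -1.
(a,b)_23: α=1, u≡18; β=1, v≡21 (mod 23); (18|23)=+1, (21|23)=-1; sign (−1)^1·+1^1·-1^1 = +1.
|Ram(94210415, -299)| = 2, even; anisotropic at {41, 53}.

[41, 53]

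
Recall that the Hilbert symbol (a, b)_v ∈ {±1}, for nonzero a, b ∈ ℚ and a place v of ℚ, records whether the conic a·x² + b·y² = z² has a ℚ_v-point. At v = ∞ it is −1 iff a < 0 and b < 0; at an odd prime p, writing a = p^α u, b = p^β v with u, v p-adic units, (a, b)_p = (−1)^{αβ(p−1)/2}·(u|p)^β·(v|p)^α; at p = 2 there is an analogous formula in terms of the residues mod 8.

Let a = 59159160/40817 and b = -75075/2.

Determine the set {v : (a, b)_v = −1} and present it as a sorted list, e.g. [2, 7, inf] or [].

(a, b) ≡ (3230, -6006) mod (ℚ^×)²; places V = {2, 3, 5, 7, 11, 13, 17, 19, 31, ∞}.
(a,b)_7: α=-4, u≡6; β=1, v≡3 (mod 7); (6|7)=-1, (3|7)=-1; sign (−1)^0·-1^1·-1^-4 = -1.
(a,b)_11: α=0, u≡7; β=1, v≡3 (mod 11); (7|11)=-1, (3|11)=+1; sign (−1)^0·-1^1·+1^0 = -1.
(a,b)_∞: sgn(3230)=+, sgn(-6006)=−, so +1.
(a,b)_31: α=2, u≡13; β=0, v≡19 (mod 31); (13|31)=-1, (19|31)=+1; sign (−1)^0·-1^0·+1^2 = +1.
(a,b)_17: α=-1, u≡11; β=0, v≡7 (mod 17); (11|17)=-1, (7|17)=-1; sign (−1)^0·-1^0·-1^-1 = -1.
(a,b)_3: α=4, u≡2; β=1, v≡2 (mod 3); (2|3)=-1, (2|3)=-1; sign (−1)^0·-1^1·-1^4 = -1.
(a,b)_5: α=1, u≡1; β=2, v≡1 (mod 5); (1|5)=+1, (1|5)=+1; sign (−1)^0·+1^2·+1^1 = +1.
(a,b)_19: α=1, u≡3; β=0, v≡16 (mod 19); (3|19)=-1, (16|19)=+1; sign (−1)^0·-1^0·+1^1 = +1.
(a,b)_2: α=3, β=-1; u≡7, v≡5 (mod 8); ε(u)ε(v)=1·0, αω(v)=3·1, βω(u)=-1·0; sum ≡ 1  ⇒  -1.
(a,b)_13: α=0, u≡6; β=1, v≡5 (mod 13); (6|13)=-1, (5|13)=-1; sign (−1)^0·-1^1·-1^0 = -1.
|Ram(3230, -6006)| = 6, even; anisotropic at {2, 3, 7, 11, 13, 17}.

[2, 3, 7, 11, 13, 17]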